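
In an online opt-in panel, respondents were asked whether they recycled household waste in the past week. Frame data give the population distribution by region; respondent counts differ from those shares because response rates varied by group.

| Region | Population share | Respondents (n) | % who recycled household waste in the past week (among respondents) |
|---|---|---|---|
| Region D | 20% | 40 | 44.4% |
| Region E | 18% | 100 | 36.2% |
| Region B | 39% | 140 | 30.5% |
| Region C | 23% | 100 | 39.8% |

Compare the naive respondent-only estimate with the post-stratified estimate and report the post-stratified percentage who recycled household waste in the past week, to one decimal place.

Unadjusted (pooled respondent) estimate weights by respondent counts:
  (40/380)×44.4 + (100/380)×36.2 + (140/380)×30.5 + (100/380)×39.8 = 35.9105%
Post-stratified estimate weights by population shares:
  0.2×44.4 + 0.18×36.2 + 0.39×30.5 + 0.23×39.8 = 36.445%

36.4%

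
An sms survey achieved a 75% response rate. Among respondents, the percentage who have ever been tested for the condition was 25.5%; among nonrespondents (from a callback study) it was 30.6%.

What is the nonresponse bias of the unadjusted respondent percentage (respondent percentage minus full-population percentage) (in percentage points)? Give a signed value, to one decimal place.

Nonresponse fraction = 1 − 0.75 = 0.25.
Bias = (nonresponse fraction) × (respondent percentage − nonrespondent percentage)
     = 0.25 × (25.5 − 30.6) = 0.25 × -5.1 = -1.275.

-1.3 percentage points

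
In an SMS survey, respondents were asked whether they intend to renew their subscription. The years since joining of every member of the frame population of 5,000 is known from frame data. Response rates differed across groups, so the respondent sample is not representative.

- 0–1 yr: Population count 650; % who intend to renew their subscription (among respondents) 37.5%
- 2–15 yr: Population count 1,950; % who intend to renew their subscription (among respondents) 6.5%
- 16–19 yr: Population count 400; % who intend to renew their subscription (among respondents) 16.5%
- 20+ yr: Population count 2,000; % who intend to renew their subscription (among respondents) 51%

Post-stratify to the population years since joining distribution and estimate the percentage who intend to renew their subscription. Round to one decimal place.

Reweight to the known years since joining distribution:
  0–1 yr: (650/5,000) × 37.5 = 4.875
  2–15 yr: (1,950/5,000) × 6.5 = 2.535
  16–19 yr: (400/5,000) × 16.5 = 1.32
  20+ yr: (2,000/5,000) × 51 = 20.4
Post-stratified estimate = 29.13 → 29.1%.

29.1%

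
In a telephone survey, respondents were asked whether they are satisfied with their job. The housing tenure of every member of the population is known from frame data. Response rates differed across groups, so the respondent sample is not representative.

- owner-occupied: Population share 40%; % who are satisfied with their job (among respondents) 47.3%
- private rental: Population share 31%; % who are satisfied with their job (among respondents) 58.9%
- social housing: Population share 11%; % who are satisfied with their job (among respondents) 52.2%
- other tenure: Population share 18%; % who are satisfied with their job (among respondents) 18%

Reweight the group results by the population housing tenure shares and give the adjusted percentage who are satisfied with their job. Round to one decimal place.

46.2%

Each cell contributes population-share × respondent value:
  owner-occupied: 0.4 × 47.3 = 18.92
  private rental: 0.31 × 58.9 = 18.259
  social housing: 0.11 × 52.2 = 5.742
  other tenure: 0.18 × 18 = 3.24
Post-stratified estimate = 46.161 → 46.2%.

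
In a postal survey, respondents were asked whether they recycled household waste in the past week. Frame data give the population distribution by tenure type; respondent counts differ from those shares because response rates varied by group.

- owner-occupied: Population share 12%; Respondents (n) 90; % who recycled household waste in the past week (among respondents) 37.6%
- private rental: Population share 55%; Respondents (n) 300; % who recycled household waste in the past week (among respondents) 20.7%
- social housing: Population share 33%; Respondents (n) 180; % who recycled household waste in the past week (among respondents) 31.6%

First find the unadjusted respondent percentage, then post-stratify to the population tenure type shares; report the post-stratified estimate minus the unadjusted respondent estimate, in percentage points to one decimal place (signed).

-0.5 percentage points

Naive respondent-only estimate (weights = respondent counts):
  (90/570)×37.6 + (300/570)×20.7 + (180/570)×31.6 = 26.8105%
Post-stratifying to population shares instead:
  0.12×37.6 + 0.55×20.7 + 0.33×31.6 = 26.325%
Difference = 26.325 − 26.8105 = -0.4855 pp.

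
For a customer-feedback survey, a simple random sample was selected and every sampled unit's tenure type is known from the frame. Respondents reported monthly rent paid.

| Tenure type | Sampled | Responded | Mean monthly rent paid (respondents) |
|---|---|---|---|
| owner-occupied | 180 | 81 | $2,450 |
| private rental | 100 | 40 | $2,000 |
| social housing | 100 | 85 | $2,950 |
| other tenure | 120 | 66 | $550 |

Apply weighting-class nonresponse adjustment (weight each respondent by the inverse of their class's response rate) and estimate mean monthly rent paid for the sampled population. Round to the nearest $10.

$2,000

Class response rates: owner-occupied 81/180 = 45%, private rental 40/100 = 40%, social housing 85/100 = 85%, other tenure 66/120 = 55%.
With weight = n_sampled/n_responded per class, the weighted class total is n_sampled:
  owner-occupied: 180 × 2450 = 441,000
  private rental: 100 × 2000 = 200,000
  social housing: 100 × 2950 = 295,000
  other tenure: 120 × 550 = 66,000
Adjusted estimate = 1,002,000 / 500 = 2004 → $2,000.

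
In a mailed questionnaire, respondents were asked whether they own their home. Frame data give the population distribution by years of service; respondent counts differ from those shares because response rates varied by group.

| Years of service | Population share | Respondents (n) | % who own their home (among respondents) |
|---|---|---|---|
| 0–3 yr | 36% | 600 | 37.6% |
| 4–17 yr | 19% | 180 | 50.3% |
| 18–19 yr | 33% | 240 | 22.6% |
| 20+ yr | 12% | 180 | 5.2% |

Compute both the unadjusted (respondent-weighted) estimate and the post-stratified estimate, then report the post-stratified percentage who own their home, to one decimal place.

Unadjusted (pooled respondent) estimate weights by respondent counts:
  (600/1200)×37.6 + (180/1200)×50.3 + (240/1200)×22.6 + (180/1200)×5.2 = 31.645%
Post-stratified estimate weights by population shares:
  0.36×37.6 + 0.19×50.3 + 0.33×22.6 + 0.12×5.2 = 31.175%

31.2%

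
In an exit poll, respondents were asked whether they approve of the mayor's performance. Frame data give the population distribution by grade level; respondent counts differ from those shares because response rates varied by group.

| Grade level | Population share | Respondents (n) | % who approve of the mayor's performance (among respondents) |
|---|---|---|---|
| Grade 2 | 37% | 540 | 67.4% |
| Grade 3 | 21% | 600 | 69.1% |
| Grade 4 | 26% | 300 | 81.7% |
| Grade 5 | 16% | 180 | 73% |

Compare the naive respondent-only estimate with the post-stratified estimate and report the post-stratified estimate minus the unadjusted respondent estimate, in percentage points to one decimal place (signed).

Unadjusted (pooled respondent) estimate weights by respondent counts:
  (540/1620)×67.4 + (600/1620)×69.1 + (300/1620)×81.7 + (180/1620)×73 = 71.3%
Post-stratifying to population shares instead:
  0.37×67.4 + 0.21×69.1 + 0.26×81.7 + 0.16×73 = 72.371%
Difference = 72.371 − 71.3 = 1.071 pp.

+1.1 percentage points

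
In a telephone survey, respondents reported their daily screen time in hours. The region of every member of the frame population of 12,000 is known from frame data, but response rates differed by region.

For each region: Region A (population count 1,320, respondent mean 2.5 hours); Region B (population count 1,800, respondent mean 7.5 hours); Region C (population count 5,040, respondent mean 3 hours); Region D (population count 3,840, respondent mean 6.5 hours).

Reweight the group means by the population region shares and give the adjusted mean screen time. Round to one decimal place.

Post-stratification weights by population share, not respondent share:
  Region A: (1,320/12,000) × 2.5 = 0.275
  Region B: (1,800/12,000) × 7.5 = 1.125
  Region C: (5,040/12,000) × 3 = 1.26
  Region D: (3,840/12,000) × 6.5 = 2.08
Post-stratified estimate = 4.74 → 4.7.

4.7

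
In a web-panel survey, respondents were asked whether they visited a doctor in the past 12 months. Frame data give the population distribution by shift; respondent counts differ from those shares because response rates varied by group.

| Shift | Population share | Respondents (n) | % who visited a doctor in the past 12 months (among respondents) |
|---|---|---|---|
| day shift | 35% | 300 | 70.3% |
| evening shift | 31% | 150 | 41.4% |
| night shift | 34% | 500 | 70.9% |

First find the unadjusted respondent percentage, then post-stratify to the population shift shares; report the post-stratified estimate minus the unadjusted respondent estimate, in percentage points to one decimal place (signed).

Without adjustment, the pooled respondent share is:
  (300/950)×70.3 + (150/950)×41.4 + (500/950)×70.9 = 66.0526%
Post-stratifying to population shares instead:
  0.35×70.3 + 0.31×41.4 + 0.34×70.9 = 61.545%
Difference = 61.545 − 66.0526 = -4.5076 pp.

-4.5 percentage points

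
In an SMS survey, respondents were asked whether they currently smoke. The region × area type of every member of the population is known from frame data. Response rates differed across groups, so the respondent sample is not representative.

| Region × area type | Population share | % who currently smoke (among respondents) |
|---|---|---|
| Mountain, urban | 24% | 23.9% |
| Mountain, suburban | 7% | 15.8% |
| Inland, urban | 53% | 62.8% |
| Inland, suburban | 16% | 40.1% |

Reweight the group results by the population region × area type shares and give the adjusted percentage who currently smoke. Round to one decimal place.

Post-stratification weights by population share, not respondent share:
  Mountain, urban: 0.24 × 23.9 = 5.736
  Mountain, suburban: 0.07 × 15.8 = 1.106
  Inland, urban: 0.53 × 62.8 = 33.284
  Inland, suburban: 0.16 × 40.1 = 6.416
Post-stratified estimate = 46.542 → 46.5%.

46.5%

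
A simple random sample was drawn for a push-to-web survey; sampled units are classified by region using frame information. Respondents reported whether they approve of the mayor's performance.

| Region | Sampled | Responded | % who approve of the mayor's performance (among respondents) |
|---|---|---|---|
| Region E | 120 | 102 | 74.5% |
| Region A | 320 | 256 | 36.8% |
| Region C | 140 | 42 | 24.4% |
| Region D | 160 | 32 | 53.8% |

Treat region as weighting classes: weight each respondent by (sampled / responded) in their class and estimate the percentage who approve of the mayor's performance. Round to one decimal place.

Class response rates: Region E 102/120 = 85%, Region A 256/320 = 80%, Region C 42/140 = 30%, Region D 32/160 = 20%.
Inverse-response-rate weighting restores each class to its sampled count, so class totals weight by n_sampled:
  Region E: 120 × 74.5 = 8940
  Region A: 320 × 36.8 = 11,776
  Region C: 140 × 24.4 = 3416
  Region D: 160 × 53.8 = 8608
Adjusted estimate = 32,740 / 740 = 44.2432 → 44.2%.

44.2%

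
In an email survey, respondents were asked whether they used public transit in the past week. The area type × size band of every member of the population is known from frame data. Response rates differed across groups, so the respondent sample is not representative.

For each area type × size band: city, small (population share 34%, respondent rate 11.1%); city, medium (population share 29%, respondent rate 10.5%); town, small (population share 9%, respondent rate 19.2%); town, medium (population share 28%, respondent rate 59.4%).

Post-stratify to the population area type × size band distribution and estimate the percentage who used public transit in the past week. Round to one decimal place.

Post-stratification weights by population share, not respondent share:
  city, small: 0.34 × 11.1 = 3.774
  city, medium: 0.29 × 10.5 = 3.045
  town, small: 0.09 × 19.2 = 1.728
  town, medium: 0.28 × 59.4 = 16.632
Post-stratified estimate = 25.179 → 25.2%.

25.2%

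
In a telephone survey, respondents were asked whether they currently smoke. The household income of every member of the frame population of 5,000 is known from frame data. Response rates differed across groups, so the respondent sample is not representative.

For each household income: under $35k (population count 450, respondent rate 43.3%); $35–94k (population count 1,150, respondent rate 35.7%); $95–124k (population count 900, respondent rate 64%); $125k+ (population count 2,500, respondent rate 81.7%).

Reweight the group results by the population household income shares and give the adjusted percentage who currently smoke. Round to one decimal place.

Post-stratification weights by population share, not respondent share:
  under $35k: (450/5,000) × 43.3 = 3.897
  $35–94k: (1,150/5,000) × 35.7 = 8.211
  $95–124k: (900/5,000) × 64 = 11.52
  $125k+: (2,500/5,000) × 81.7 = 40.85
Post-stratified estimate = 64.478 → 64.5%.

64.5%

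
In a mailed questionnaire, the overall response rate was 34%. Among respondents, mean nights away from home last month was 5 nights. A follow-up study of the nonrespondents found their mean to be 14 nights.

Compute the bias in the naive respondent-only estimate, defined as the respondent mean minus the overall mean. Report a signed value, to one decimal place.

-5.9

Nonresponse fraction = 1 − 0.34 = 0.66.
Bias = (nonresponse fraction) × (respondent mean − nonrespondent mean)
     = 0.66 × (5 − 14) = 0.66 × -9 = -5.94.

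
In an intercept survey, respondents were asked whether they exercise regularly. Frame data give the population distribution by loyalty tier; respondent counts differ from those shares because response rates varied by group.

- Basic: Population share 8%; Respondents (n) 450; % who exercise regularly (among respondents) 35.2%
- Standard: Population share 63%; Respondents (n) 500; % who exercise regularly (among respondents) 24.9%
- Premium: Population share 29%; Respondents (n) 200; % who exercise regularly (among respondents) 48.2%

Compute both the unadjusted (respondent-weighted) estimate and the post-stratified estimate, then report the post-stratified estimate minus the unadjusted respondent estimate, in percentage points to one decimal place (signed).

-0.5 percentage points

Without adjustment, the pooled respondent share is:
  (450/1150)×35.2 + (500/1150)×24.9 + (200/1150)×48.2 = 32.9826%
Post-stratifying to population shares instead:
  0.08×35.2 + 0.63×24.9 + 0.29×48.2 = 32.481%
Difference = 32.481 − 32.9826 = -0.5016 pp.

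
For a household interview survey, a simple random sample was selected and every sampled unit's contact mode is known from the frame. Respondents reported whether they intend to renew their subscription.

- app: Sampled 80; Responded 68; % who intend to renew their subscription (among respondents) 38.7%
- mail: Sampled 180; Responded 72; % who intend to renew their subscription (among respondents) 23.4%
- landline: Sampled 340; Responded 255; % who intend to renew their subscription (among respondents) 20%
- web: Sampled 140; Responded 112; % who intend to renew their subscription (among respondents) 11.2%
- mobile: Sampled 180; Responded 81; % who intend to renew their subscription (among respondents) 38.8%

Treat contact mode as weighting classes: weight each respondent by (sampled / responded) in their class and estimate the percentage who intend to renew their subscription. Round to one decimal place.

Response rates by class: app 68/80 = 85%, mail 72/180 = 40%, landline 255/340 = 75%, web 112/140 = 80%, mobile 81/180 = 45%.
Inverse-response-rate weighting restores each class to its sampled count, so class totals weight by n_sampled:
  app: 80 × 38.7 = 3096
  mail: 180 × 23.4 = 4212
  landline: 340 × 20 = 6800
  web: 140 × 11.2 = 1568
  mobile: 180 × 38.8 = 6984
Adjusted estimate = 22,660 / 920 = 24.6304 → 24.6%.

24.6%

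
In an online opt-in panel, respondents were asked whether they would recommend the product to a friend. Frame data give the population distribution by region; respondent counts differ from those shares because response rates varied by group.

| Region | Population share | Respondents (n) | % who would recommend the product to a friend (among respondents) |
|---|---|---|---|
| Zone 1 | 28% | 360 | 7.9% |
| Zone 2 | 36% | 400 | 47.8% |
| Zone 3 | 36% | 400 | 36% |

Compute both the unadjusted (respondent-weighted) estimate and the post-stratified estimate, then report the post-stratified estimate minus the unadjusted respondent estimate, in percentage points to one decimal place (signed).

+1.0 percentage points

Unadjusted (pooled respondent) estimate weights by respondent counts:
  (360/1160)×7.9 + (400/1160)×47.8 + (400/1160)×36 = 31.3483%
Post-stratified estimate weights by population shares:
  0.28×7.9 + 0.36×47.8 + 0.36×36 = 32.38%
Difference = 32.38 − 31.3483 = 1.0317 pp.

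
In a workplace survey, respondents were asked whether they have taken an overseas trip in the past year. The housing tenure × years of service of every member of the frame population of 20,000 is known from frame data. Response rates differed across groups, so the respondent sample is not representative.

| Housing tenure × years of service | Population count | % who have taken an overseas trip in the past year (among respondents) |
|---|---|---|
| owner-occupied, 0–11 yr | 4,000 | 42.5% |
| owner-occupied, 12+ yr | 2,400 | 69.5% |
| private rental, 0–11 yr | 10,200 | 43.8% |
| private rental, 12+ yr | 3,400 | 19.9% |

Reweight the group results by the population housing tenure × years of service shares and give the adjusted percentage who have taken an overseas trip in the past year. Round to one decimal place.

Reweight to the known housing tenure × years of service distribution:
  owner-occupied, 0–11 yr: (4,000/20,000) × 42.5 = 8.5
  owner-occupied, 12+ yr: (2,400/20,000) × 69.5 = 8.34
  private rental, 0–11 yr: (10,200/20,000) × 43.8 = 22.338
  private rental, 12+ yr: (3,400/20,000) × 19.9 = 3.383
Post-stratified estimate = 42.561 → 42.6%.

42.6%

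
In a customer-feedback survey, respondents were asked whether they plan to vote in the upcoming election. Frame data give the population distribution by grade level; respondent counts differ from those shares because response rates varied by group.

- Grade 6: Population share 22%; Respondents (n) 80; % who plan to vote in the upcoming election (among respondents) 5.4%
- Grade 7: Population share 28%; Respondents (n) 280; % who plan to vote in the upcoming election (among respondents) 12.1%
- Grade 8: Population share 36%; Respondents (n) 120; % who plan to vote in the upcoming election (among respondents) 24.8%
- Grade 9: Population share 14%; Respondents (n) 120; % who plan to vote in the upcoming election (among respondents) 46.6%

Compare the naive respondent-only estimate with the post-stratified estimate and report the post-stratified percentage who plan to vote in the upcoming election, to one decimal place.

20.0%

Without adjustment, the pooled respondent share is:
  (80/600)×5.4 + (280/600)×12.1 + (120/600)×24.8 + (120/600)×46.6 = 20.6467%
Post-stratified estimate weights by population shares:
  0.22×5.4 + 0.28×12.1 + 0.36×24.8 + 0.14×46.6 = 20.028%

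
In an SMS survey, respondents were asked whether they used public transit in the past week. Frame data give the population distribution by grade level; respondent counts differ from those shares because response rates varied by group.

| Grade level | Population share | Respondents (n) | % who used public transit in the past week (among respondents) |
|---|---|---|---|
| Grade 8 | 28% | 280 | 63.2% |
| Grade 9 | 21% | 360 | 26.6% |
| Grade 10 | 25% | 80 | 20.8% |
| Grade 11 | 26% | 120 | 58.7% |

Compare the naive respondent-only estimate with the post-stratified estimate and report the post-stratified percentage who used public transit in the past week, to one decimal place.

Naive respondent-only estimate (weights = respondent counts):
  (280/840)×63.2 + (360/840)×26.6 + (80/840)×20.8 + (120/840)×58.7 = 42.8333%
Post-stratified estimate weights by population shares:
  0.28×63.2 + 0.21×26.6 + 0.25×20.8 + 0.26×58.7 = 43.744%

43.7%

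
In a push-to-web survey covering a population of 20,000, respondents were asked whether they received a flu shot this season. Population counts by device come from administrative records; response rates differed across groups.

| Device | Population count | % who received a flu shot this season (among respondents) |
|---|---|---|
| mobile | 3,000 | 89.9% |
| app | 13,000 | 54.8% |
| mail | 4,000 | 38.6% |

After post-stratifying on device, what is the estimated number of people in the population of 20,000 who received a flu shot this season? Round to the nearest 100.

Apply each group's respondent rate to its population count:
  mobile: 3,000 × 89.9% = 2697
  app: 13,000 × 54.8% = 7124
  mail: 4,000 × 38.6% = 1544
Estimated total = 11,365 → 11,400.

11,400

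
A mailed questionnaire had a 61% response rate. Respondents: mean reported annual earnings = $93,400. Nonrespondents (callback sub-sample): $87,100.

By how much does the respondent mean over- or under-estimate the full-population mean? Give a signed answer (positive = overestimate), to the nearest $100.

Nonresponse fraction = 1 − 0.61 = 0.39.
Bias = (nonresponse fraction) × (respondent mean − nonrespondent mean)
     = 0.39 × (93,400 − 87,100) = 0.39 × 6300 = 2457.

+$2,500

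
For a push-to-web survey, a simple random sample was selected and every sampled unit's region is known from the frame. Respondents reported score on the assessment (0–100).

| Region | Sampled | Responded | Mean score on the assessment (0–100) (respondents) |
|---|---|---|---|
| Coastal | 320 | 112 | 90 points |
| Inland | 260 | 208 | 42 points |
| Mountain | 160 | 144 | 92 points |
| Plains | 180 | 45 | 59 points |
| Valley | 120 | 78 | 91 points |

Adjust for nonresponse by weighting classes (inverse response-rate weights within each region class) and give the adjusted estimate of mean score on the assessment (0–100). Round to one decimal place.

73.1

Response rates by class: Coastal 112/320 = 35%, Inland 208/260 = 80%, Mountain 144/160 = 90%, Plains 45/180 = 25%, Valley 78/120 = 65%.
Inverse-response-rate weighting restores each class to its sampled count, so class totals weight by n_sampled:
  Coastal: 320 × 90 = 28,800
  Inland: 260 × 42 = 10,920
  Mountain: 160 × 92 = 14,720
  Plains: 180 × 59 = 10,620
  Valley: 120 × 91 = 10,920
Adjusted estimate = 75,980 / 1,040 = 73.0577 → 73.1.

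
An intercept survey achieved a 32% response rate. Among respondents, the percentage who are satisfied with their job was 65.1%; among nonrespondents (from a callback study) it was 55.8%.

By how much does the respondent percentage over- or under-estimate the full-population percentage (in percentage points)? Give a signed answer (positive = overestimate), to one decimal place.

+6.3 percentage points

Nonresponse fraction = 1 − 0.32 = 0.68.
Bias = (nonresponse fraction) × (respondent percentage − nonrespondent percentage)
     = 0.68 × (65.1 − 55.8) = 0.68 × 9.3 = 6.324.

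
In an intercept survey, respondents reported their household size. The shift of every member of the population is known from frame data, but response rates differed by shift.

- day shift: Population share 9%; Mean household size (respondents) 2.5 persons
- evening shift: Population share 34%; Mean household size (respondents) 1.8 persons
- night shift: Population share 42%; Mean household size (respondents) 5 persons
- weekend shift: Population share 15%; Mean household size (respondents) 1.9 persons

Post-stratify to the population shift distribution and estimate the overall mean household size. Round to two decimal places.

Weight each group's respondent value by its population share:
  day shift: 0.09 × 2.5 = 0.225
  evening shift: 0.34 × 1.8 = 0.612
  night shift: 0.42 × 5 = 2.1
  weekend shift: 0.15 × 1.9 = 0.285
Post-stratified estimate = 3.222 → 3.22.

3.22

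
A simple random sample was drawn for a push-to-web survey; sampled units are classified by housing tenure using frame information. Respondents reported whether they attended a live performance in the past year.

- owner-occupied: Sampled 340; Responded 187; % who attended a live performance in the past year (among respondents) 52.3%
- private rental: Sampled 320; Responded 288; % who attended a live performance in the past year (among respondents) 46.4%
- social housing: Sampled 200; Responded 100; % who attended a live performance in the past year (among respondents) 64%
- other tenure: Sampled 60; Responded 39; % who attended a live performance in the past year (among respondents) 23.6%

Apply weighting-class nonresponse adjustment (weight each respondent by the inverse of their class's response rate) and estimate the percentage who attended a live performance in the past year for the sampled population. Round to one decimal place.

50.9%

Class response rates: owner-occupied 187/340 = 55%, private rental 288/320 = 90%, social housing 100/200 = 50%, other tenure 39/60 = 65%.
With weight = n_sampled/n_responded per class, the weighted class total is n_sampled:
  owner-occupied: 340 × 52.3 = 17,782
  private rental: 320 × 46.4 = 14,848
  social housing: 200 × 64 = 12,800
  other tenure: 60 × 23.6 = 1416
Adjusted estimate = 46,846 / 920 = 50.9196 → 50.9%.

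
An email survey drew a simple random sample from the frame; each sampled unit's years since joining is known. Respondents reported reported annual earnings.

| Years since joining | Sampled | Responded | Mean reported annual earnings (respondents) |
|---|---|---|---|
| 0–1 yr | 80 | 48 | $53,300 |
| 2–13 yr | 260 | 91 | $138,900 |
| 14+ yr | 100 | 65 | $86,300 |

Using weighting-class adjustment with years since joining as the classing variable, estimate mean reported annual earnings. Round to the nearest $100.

$111,400

Response rates by class: 0–1 yr 48/80 = 60%, 2–13 yr 91/260 = 35%, 14+ yr 65/100 = 65%.
Each respondent's weight = sampled/responded in their class; summing within a class gives n_sampled, so:
  0–1 yr: 80 × 53,300 = 4,264,000
  2–13 yr: 260 × 138,900 = 36,114,000
  14+ yr: 100 × 86,300 = 8,630,000
Adjusted estimate = 49,008,000 / 440 = 111382 → $111,400.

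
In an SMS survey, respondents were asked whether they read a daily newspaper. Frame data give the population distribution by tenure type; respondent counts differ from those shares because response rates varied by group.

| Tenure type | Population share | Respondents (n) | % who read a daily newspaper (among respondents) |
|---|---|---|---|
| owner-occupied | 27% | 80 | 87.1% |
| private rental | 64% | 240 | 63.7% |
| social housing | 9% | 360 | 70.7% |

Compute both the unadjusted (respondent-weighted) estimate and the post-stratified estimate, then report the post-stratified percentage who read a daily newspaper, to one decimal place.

70.6%

Without adjustment, the pooled respondent share is:
  (80/680)×87.1 + (240/680)×63.7 + (360/680)×70.7 = 70.1588%
Reweighting by population tenure type shares:
  0.27×87.1 + 0.64×63.7 + 0.09×70.7 = 70.648%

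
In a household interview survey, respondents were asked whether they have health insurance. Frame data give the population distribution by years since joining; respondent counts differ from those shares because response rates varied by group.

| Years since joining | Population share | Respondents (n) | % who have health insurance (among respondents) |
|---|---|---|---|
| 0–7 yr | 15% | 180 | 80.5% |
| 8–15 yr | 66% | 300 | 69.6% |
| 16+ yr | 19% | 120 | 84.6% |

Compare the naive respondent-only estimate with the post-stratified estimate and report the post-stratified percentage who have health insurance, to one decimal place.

74.1%

Without adjustment, the pooled respondent share is:
  (180/600)×80.5 + (300/600)×69.6 + (120/600)×84.6 = 75.87%
Post-stratifying to population shares instead:
  0.15×80.5 + 0.66×69.6 + 0.19×84.6 = 74.085%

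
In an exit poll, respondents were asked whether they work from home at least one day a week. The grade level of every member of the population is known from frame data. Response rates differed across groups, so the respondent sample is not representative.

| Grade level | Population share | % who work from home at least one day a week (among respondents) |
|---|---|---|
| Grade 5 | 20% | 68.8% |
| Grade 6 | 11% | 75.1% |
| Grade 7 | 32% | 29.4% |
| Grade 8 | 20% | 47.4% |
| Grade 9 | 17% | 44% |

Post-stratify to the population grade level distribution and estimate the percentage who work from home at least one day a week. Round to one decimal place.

Weight each group's respondent value by its population share:
  Grade 5: 0.2 × 68.8 = 13.76
  Grade 6: 0.11 × 75.1 = 8.261
  Grade 7: 0.32 × 29.4 = 9.408
  Grade 8: 0.2 × 47.4 = 9.48
  Grade 9: 0.17 × 44 = 7.48
Post-stratified estimate = 48.389 → 48.4%.

48.4%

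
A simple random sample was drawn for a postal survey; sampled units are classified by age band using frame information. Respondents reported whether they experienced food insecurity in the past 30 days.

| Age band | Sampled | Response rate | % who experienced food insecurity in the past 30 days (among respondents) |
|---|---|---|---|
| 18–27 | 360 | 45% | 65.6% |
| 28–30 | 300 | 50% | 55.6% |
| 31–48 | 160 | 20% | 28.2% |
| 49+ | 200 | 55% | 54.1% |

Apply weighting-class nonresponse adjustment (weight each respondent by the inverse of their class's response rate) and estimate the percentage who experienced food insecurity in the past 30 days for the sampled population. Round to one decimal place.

54.5%

Weighting each respondent by the inverse class response rate inflates each class back to its sampled size, so the class weight is n_sampled:
  18–27: 360 × 65.6 = 23616
  28–30: 300 × 55.6 = 16,680
  31–48: 160 × 28.2 = 4512
  49+: 200 × 54.1 = 10,820
Adjusted estimate = 55,628 / 1,020 = 54.5373 → 54.5%.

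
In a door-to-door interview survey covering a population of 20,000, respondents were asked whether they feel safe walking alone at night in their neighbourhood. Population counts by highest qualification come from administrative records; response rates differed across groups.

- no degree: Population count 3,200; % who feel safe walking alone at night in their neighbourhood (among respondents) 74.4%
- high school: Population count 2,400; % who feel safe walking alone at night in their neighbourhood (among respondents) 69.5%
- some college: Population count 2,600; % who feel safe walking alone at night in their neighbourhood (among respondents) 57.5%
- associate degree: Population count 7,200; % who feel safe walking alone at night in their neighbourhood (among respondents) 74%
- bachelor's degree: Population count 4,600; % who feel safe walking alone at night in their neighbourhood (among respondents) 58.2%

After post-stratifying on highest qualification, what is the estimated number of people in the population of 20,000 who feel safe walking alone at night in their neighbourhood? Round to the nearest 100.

Each cell contributes its population count × the respondent rate:
  no degree: 3,200 × 74.4% = 2380.8
  high school: 2,400 × 69.5% = 1668
  some college: 2,600 × 57.5% = 1495
  associate degree: 7,200 × 74% = 5328
  bachelor's degree: 4,600 × 58.2% = 2677.2
Estimated total = 13,549 → 13,500.

13,500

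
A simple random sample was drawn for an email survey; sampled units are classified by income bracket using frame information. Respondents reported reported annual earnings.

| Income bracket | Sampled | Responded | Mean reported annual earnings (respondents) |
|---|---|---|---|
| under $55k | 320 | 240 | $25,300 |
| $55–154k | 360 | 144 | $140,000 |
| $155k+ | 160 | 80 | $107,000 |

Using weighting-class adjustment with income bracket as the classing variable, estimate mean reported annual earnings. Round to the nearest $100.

Class response rates: under $55k 240/320 = 75%, $55–154k 144/360 = 40%, $155k+ 80/160 = 50%.
With weight = n_sampled/n_responded per class, the weighted class total is n_sampled:
  under $55k: 320 × 25,300 = 8,096,000
  $55–154k: 360 × 140,000 = 50,400,000
  $155k+: 160 × 107,000 = 17,120,000
Adjusted estimate = 75,616,000 / 840 = 90019 → $90,000.

$90,000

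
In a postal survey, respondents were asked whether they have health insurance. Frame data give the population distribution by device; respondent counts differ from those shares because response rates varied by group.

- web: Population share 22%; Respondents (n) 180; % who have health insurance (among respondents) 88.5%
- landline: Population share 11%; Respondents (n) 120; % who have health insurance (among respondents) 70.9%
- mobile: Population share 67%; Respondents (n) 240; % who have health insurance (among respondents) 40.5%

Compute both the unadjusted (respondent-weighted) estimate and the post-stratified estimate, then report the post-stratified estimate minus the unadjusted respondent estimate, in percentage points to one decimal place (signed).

-8.9 percentage points

Unadjusted (pooled respondent) estimate weights by respondent counts:
  (180/540)×88.5 + (120/540)×70.9 + (240/540)×40.5 = 63.2556%
Post-stratified estimate weights by population shares:
  0.22×88.5 + 0.11×70.9 + 0.67×40.5 = 54.404%
Difference = 54.404 − 63.2556 = -8.8516 pp.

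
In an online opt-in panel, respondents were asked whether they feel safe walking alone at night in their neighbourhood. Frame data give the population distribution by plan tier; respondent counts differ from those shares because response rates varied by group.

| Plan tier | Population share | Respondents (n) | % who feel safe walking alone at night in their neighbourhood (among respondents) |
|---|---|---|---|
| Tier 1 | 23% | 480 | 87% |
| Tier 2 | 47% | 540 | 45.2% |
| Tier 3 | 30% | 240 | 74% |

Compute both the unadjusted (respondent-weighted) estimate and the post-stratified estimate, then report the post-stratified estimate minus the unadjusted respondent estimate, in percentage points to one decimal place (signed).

-3.2 percentage points

Unadjusted (pooled respondent) estimate weights by respondent counts:
  (480/1260)×87 + (540/1260)×45.2 + (240/1260)×74 = 66.6095%
Reweighting by population plan tier shares:
  0.23×87 + 0.47×45.2 + 0.3×74 = 63.454%
Difference = 63.454 − 66.6095 = -3.1555 pp.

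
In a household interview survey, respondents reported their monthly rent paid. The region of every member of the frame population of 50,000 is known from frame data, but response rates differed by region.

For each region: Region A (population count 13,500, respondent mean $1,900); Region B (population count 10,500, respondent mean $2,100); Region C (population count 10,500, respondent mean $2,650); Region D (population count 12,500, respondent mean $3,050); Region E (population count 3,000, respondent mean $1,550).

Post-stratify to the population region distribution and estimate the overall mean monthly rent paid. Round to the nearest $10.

Reweight to the known region distribution:
  Region A: (13,500/50,000) × 1900 = 513
  Region B: (10,500/50,000) × 2100 = 441
  Region C: (10,500/50,000) × 2650 = 556.5
  Region D: (12,500/50,000) × 3050 = 762.5
  Region E: (3,000/50,000) × 1550 = 93
Post-stratified estimate = 2366 → $2,370.

$2,370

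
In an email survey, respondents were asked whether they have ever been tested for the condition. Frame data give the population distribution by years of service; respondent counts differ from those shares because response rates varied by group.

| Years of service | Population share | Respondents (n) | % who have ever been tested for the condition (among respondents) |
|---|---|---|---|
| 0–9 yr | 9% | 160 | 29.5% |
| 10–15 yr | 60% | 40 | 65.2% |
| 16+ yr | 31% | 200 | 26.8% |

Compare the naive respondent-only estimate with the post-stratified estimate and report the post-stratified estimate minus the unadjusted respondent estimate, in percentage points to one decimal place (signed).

+18.4 percentage points

Without adjustment, the pooled respondent share is:
  (160/400)×29.5 + (40/400)×65.2 + (200/400)×26.8 = 31.72%
Post-stratified estimate weights by population shares:
  0.09×29.5 + 0.6×65.2 + 0.31×26.8 = 50.083%
Difference = 50.083 − 31.72 = 18.363 pp.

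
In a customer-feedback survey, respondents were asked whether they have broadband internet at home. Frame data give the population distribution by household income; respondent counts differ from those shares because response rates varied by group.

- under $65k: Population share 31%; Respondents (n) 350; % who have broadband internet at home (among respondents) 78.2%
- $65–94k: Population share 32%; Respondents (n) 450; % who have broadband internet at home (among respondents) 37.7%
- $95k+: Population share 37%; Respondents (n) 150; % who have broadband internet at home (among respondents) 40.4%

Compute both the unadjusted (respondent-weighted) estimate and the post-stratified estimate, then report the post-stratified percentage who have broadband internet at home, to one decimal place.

Naive respondent-only estimate (weights = respondent counts):
  (350/950)×78.2 + (450/950)×37.7 + (150/950)×40.4 = 53.0474%
Post-stratifying to population shares instead:
  0.31×78.2 + 0.32×37.7 + 0.37×40.4 = 51.254%

51.3%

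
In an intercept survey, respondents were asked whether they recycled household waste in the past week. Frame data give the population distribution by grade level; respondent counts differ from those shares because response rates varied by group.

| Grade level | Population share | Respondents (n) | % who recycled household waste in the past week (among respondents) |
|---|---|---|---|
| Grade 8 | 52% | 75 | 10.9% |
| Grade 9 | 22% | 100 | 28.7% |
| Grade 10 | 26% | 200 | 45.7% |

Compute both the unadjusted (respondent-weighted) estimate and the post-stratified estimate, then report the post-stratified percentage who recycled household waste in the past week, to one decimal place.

Unadjusted (pooled respondent) estimate weights by respondent counts:
  (75/375)×10.9 + (100/375)×28.7 + (200/375)×45.7 = 34.2067%
Post-stratifying to population shares instead:
  0.52×10.9 + 0.22×28.7 + 0.26×45.7 = 23.864%

23.9%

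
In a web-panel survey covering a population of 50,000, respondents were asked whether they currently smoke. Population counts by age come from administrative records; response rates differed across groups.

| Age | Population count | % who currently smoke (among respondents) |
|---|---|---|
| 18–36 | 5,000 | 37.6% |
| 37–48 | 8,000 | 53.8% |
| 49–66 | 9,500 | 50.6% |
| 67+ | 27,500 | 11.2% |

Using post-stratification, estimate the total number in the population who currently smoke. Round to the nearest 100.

14,100

Apply each group's respondent rate to its population count:
  18–36: 5,000 × 37.6% = 1880
  37–48: 8,000 × 53.8% = 4304
  49–66: 9,500 × 50.6% = 4807
  67+: 27,500 × 11.2% = 3080
Estimated total = 14,071 → 14,100.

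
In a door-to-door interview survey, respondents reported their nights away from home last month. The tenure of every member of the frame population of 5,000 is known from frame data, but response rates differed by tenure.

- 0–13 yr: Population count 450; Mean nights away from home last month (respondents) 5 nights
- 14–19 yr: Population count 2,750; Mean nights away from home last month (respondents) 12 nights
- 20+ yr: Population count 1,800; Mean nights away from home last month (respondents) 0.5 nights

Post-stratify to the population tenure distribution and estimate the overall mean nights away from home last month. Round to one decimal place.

7.2

Reweight to the known tenure distribution:
  0–13 yr: (450/5,000) × 5 = 0.45
  14–19 yr: (2,750/5,000) × 12 = 6.6
  20+ yr: (1,800/5,000) × 0.5 = 0.18
Post-stratified estimate = 7.23 → 7.2.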